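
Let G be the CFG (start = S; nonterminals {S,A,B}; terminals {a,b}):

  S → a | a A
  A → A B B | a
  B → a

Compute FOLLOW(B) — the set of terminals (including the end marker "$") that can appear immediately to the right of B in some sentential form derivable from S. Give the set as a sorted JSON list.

FIRST iteration:
pass 1:
  A via A→a: +{a}
  B via B→a: +{a}
  S via S→a: +{a}
  FIRST(S)={a}  FIRST(A)={a}  FIRST(B)={a}
pass 2: (stable)
  FIRST(S)={a}  FIRST(A)={a}  FIRST(B)={a}

FOLLOW iteration:
initialize: $ ∈ FOLLOW(S)
pass 1:
  A→A B B: FOLLOW(A) ⊇ FIRST(B) = {a}; new: +{a}
  A→A B B: FOLLOW(B) ⊇ FIRST(B) = {a}; new: +{a}
  S→a A: FOLLOW(A) ⊇ FOLLOW(S) ⊇ {$}; new: +{$}
  FOLLOW(S)={$}  FOLLOW(A)={$,a}  FOLLOW(B)={a}
pass 2:
  A→A B B: FOLLOW(B) ⊇ FOLLOW(A) ⊇ {$,a}; new: +{$}
  FOLLOW(S)={$}  FOLLOW(A)={$,a}  FOLLOW(B)={$,a}
pass 3: (stable)
  FOLLOW(S)={$}  FOLLOW(A)={$,a}  FOLLOW(B)={$,a}

FOLLOW(B) = ["$", "a"]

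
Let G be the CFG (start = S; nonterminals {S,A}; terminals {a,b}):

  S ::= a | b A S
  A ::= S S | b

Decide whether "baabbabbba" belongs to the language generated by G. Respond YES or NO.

CNF form of G:
  S -> T0 X1 | a
  A -> S S | b
  T0 -> b
  X1 -> A S

CYK fill:
  [0..0]={A,T0}  "b"  orig:{A}
  [1..1]={S}  "a"
  [2..2]={S}  "a"
  [3..3]={A,T0}  "b"  orig:{A}
  [4..4]={A,T0}  "b"  orig:{A}
  [5..5]={S}  "a"
  [6..6]={A,T0}  "b"  orig:{A}
  [7..7]={A,T0}  "b"  orig:{A}
  [8..8]={A,T0}  "b"  orig:{A}
  [9..9]={S}  "a"
  [0..1]={X1}  "ba"  orig:{}
  [1..2]={A}  "aa"
  [2..3]=∅  "ab"
  [3..4]=∅  "bb"
  [4..5]={X1}  "ba"  orig:{}
  [5..6]=∅  "ab"
  [6..7]=∅  "bb"
  [7..8]=∅  "bb"
  [8..9]={X1}  "ba"  orig:{}
  [0..2]=∅  "baa"
  [1..3]=∅  "aab"
  [2..4]=∅  "abb"
  [3..5]={S}  "bba"
  [4..6]=∅  "bab"
  [5..7]=∅  "abb"
  [6..8]=∅  "bbb"
  [7..9]={S}  "bba"
  [0..3]=∅  "baab"
  [1..4]=∅  "aabb"
  [2..5]={A}  "abba"
  [3..6]=∅  "bbab"
  [4..7]=∅  "babb"
  [5..8]=∅  "abbb"
  [6..9]={X1}  "bbba"  orig:{}
  [0..4]=∅  "baabb"
  [1..5]={X1}  "aabba"  orig:{}
  [2..6]=∅  "abbab"
  [3..7]=∅  "bbabb"
  [4..8]=∅  "babbb"
  [5..9]=∅  "abbba"
  [0..5]={S}  "baabba"
  [1..6]=∅  "aabbab"
  [2..7]=∅  "abbabb"
  [3..8]=∅  "bbabbb"
  [4..9]=∅  "babbba"
  [0..6]=∅  "baabbab"
  [1..7]=∅  "aabbabb"
  [2..8]=∅  "abbabbb"
  [3..9]=∅  "bbabbba"
  [0..7]=∅  "baabbabb"
  [1..8]=∅  "aabbabbb"
  [2..9]=∅  "abbabbba"
  [0..8]=∅  "baabbabbb"
  [1..9]=∅  "aabbabbba"
  [0..9]=∅  "baabbabbba"

S ∉ T[0,9] ⇒ NO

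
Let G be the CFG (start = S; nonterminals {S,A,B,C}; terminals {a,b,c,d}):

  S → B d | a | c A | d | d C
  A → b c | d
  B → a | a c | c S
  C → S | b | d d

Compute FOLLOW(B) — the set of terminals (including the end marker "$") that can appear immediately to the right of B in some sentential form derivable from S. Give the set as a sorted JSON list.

FIRST sets, iterate to fixpoint:
[1]
  A via A→b c: +{b}
  A via A→d: +{d}
  B via B→a: +{a}
  B via B→c S: +{c}
  C via C→b: +{b}
  C via C→d d: +{d}
  S via S→B d: +{a,c}
  S via S→d: +{d}
  FIRST(S)={a,c,d}  FIRST(A)={b,d}  FIRST(B)={a,c}  FIRST(C)={b,d}
[2]
  C via C→S: +{a,c}
  FIRST(S)={a,c,d}  FIRST(A)={b,d}  FIRST(B)={a,c}  FIRST(C)={a,b,c,d}
[3] (stable)
  FIRST(S)={a,c,d}  FIRST(A)={b,d}  FIRST(B)={a,c}  FIRST(C)={a,b,c,d}

FOLLOW sets:
initialize: $ ∈ FOLLOW(S)
iter 1:
  S→B d: FOLLOW(B) ⊇ FIRST(d) = {d}; new: +{d}
  S→c A: FOLLOW(A) ⊇ FOLLOW(S) ⊇ {$}; new: +{$}
  S→d C: FOLLOW(C) ⊇ FOLLOW(S) ⊇ {$}; new: +{$}
  FOLLOW[S]={$}  FOLLOW[A]={$}  FOLLOW[B]={d}  FOLLOW[C]={$}
iter 2:
  B→c S: FOLLOW(S) ⊇ FOLLOW(B) ⊇ {d}; new: +{d}
  S→c A: FOLLOW(A) ⊇ FOLLOW(S) ⊇ {$,d}; new: +{d}
  S→d C: FOLLOW(C) ⊇ FOLLOW(S) ⊇ {$,d}; new: +{d}
  FOLLOW[S]={$,d}  FOLLOW[A]={$,d}  FOLLOW[B]={d}  FOLLOW[C]={$,d}
iter 3: (no change)
  FOLLOW[S]={$,d}  FOLLOW[A]={$,d}  FOLLOW[B]={d}  FOLLOW[C]={$,d}

FOLLOW(B) = ["d"]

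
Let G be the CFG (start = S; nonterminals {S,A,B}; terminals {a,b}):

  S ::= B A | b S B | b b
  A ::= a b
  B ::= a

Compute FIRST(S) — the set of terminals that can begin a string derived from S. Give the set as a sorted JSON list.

Compute FIRST by fixpoint:
[1]
  A via A→a b: +{a}
  B via B→a: +{a}
  S via S→B A: +{a}
  S via S→b S B: +{b}
  S: {a,b}  A: {a}  B: {a}
[2] done
  S: {a,b}  A: {a}  B: {a}

FIRST(S) = ["a", "b"]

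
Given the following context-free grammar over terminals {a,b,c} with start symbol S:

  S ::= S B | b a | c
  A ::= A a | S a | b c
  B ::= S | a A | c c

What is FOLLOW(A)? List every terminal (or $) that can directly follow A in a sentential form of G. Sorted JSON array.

Compute FIRST by fixpoint:
[1]
  A via A→b c: +{b}
  B via B→a A: +{a}
  B via B→c c: +{c}
  S via S→b a: +{b}
  S via S→c: +{c}
  S: {b,c}  A: {b}  B: {a,c}
[2]
  A via A→S a: +{c}
  B via B→S: +{b}
  S: {b,c}  A: {b,c}  B: {a,b,c}
[3] (stable)
  S: {b,c}  A: {b,c}  B: {a,b,c}

FOLLOW iteration:
seed FOLLOW(S) with $
iter 1:
  A→A a: FOLLOW(A) ⊇ FIRST(a) = {a}; new: +{a}
  A→S a: FOLLOW(S) ⊇ FIRST(a) = {a}; new: +{a}
  S→S B: FOLLOW(S) ⊇ FIRST(B) = {a,b,c}; new: +{b,c}
  S→S B: FOLLOW(B) ⊇ FOLLOW(S) ⊇ {$,a,b,c}; new: +{$,a,b,c}
  FOLLOW[S]={$,a,b,c}  FOLLOW[A]={a}  FOLLOW[B]={$,a,b,c}
iter 2:
  B→a A: FOLLOW(A) ⊇ FOLLOW(B) ⊇ {$,a,b,c}; new: +{$,b,c}
  FOLLOW[S]={$,a,b,c}  FOLLOW[A]={$,a,b,c}  FOLLOW[B]={$,a,b,c}
iter 3: — fixpoint
  FOLLOW[S]={$,a,b,c}  FOLLOW[A]={$,a,b,c}  FOLLOW[B]={$,a,b,c}

FOLLOW(A) = ["$", "a", "b", "c"]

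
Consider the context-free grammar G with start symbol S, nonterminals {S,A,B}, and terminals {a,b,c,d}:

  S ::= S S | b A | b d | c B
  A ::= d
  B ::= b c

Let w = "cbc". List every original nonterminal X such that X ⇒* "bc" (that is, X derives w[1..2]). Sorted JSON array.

Convert to CNF:
  S -> S S | T0 A | T0 T2 | T1 B
  A -> d
  B -> T0 T1
  T0 -> b
  T1 -> c
  T2 -> d

Fill CYK table bottom-up (cells [i..j] with 1 ≤ i ≤ j ≤ 2 only):
  cell(1,1) b: {T0}  orig:{}
  cell(2,2) c: {T1}  orig:{}
  cell(1,2) bc: {B}

Original NTs in T[1,2] deriving "bc": ["B"]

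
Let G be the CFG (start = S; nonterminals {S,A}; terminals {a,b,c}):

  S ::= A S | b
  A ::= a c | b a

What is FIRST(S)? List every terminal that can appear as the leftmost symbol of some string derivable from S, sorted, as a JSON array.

Compute FIRST by fixpoint:
iter 1:
  A via A→a c: +{a}
  A via A→b a: +{b}
  S via S→A S: +{a,b}
  FIRST[S]={a,b}  FIRST[A]={a,b}
iter 2: done
  FIRST[S]={a,b}  FIRST[A]={a,b}

FIRST(S) = ["a", "b"]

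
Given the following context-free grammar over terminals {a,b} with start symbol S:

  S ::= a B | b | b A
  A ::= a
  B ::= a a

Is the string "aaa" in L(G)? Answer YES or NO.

CNF form of G:
  S -> T0 B | T1 A | b
  A -> a
  B -> T0 T0
  T0 -> a
  T1 -> b

Fill CYK table bottom-up:
  T[0,0] 'a' = {A,T0}  orig:{A}
  T[1,1] 'a' = {A,T0}  orig:{A}
  T[2,2] 'a' = {A,T0}  orig:{A}
  T[0,1] 'aa' = {B}
  T[1,2] 'aa' = {B}
  T[0,2] 'aaa' = {S}

S ∈ T[0,2] ⇒ YES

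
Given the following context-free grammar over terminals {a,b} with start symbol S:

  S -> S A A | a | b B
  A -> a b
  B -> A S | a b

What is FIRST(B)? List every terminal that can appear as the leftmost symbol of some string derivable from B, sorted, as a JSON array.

FIRST sets, iterate to fixpoint:
[1]
  A via A→a b: +{a}
  B via B→A S: +{a}
  S via S→a: +{a}
  S via S→b B: +{b}
  S: {a,b}  A: {a}  B: {a}
[2] (stable)
  S: {a,b}  A: {a}  B: {a}

FIRST(B) = ["a"]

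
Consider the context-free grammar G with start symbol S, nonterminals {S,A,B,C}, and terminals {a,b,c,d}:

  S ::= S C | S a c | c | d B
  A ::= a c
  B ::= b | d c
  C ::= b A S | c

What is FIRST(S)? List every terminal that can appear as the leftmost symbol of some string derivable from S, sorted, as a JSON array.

FIRST iteration:
[1]
  A via A→a c: +{a}
  B via B→b: +{b}
  B via B→d c: +{d}
  C via C→b A S: +{b}
  C via C→c: +{c}
  S via S→c: +{c}
  S via S→d B: +{d}
  FIRST(S)={c,d}  FIRST(A)={a}  FIRST(B)={b,d}  FIRST(C)={b,c}
[2] — fixpoint
  FIRST(S)={c,d}  FIRST(A)={a}  FIRST(B)={b,d}  FIRST(C)={b,c}

FIRST(S) = ["c", "d"]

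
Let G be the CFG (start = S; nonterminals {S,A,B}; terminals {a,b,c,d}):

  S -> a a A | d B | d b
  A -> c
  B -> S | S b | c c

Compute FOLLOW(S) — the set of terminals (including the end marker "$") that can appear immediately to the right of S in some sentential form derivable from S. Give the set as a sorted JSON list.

Compute FIRST by fixpoint:
iter 1:
  A via A→c: +{c}
  B via B→c c: +{c}
  S via S→a a A: +{a}
  S via S→d B: +{d}
  FIRST(S)={a,d}  FIRST(A)={c}  FIRST(B)={c}
iter 2:
  B via B→S: +{a,d}
  FIRST(S)={a,d}  FIRST(A)={c}  FIRST(B)={a,c,d}
iter 3: done
  FIRST(S)={a,d}  FIRST(A)={c}  FIRST(B)={a,c,d}

Compute FOLLOW by fixpoint:
initialize: $ ∈ FOLLOW(S)
pass 1:
  B→S b: FOLLOW(S) ⊇ FIRST(b) = {b}; new: +{b}
  S→a a A: FOLLOW(A) ⊇ FOLLOW(S) ⊇ {$,b}; new: +{$,b}
  S→d B: FOLLOW(B) ⊇ FOLLOW(S) ⊇ {$,b}; new: +{$,b}
  FOLLOW[S]={$,b}  FOLLOW[A]={$,b}  FOLLOW[B]={$,b}
pass 2: (no change)
  FOLLOW[S]={$,b}  FOLLOW[A]={$,b}  FOLLOW[B]={$,b}

FOLLOW(S) = ["$", "b"]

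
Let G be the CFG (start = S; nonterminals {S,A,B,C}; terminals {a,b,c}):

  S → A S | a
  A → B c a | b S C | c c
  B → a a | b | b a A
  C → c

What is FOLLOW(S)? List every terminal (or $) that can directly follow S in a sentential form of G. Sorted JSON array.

FIRST sets, iterate to fixpoint:
pass 1:
  A via A→b S C: +{b}
  A via A→c c: +{c}
  B via B→a a: +{a}
  B via B→b: +{b}
  C via C→c: +{c}
  S via S→A S: +{b,c}
  S via S→a: +{a}
  FIRST(S)={a,b,c}  FIRST(A)={b,c}  FIRST(B)={a,b}  FIRST(C)={c}
pass 2:
  A via A→B c a: +{a}
  FIRST(S)={a,b,c}  FIRST(A)={a,b,c}  FIRST(B)={a,b}  FIRST(C)={c}
pass 3: (stable)
  FIRST(S)={a,b,c}  FIRST(A)={a,b,c}  FIRST(B)={a,b}  FIRST(C)={c}

Compute FOLLOW by fixpoint:
initialize: $ ∈ FOLLOW(S)
pass 1:
  A→B c a: FOLLOW(B) ⊇ FIRST(c) = {c}; new: +{c}
  A→b S C: FOLLOW(S) ⊇ FIRST(C) = {c}; new: +{c}
  B→b a A: FOLLOW(A) ⊇ FOLLOW(B) ⊇ {c}; new: +{c}
  S→A S: FOLLOW(A) ⊇ FIRST(S) = {a,b,c}; new: +{a,b}
  FOLLOW(S)={$,c}  FOLLOW(A)={a,b,c}  FOLLOW(B)={c}  FOLLOW(C)={}
pass 2:
  A→b S C: FOLLOW(C) ⊇ FOLLOW(A) ⊇ {a,b,c}; new: +{a,b,c}
  FOLLOW(S)={$,c}  FOLLOW(A)={a,b,c}  FOLLOW(B)={c}  FOLLOW(C)={a,b,c}
pass 3: — fixpoint
  FOLLOW(S)={$,c}  FOLLOW(A)={a,b,c}  FOLLOW(B)={c}  FOLLOW(C)={a,b,c}

FOLLOW(S) = ["$", "c"]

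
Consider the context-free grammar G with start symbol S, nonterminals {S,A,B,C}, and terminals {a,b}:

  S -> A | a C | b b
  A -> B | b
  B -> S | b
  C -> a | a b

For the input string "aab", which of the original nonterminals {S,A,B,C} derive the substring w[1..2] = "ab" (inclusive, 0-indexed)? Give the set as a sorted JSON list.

CNF form of G:
  S -> T0 C | T1 T1 | b
  A -> T0 C | T1 T1 | b
  B -> T0 C | T1 T1 | b
  C -> T0 T1 | a
  T0 -> a
  T1 -> b

CYK table (by increasing span) (cells [i..j] with 1 ≤ i ≤ j ≤ 2 only):
  cell(1,1) a: {C,T0}  orig:{C}
  cell(2,2) b: {A,B,S,T1}  orig:{A,B,S}
  cell(1,2) ab: {C}

Original NTs in T[1,2] deriving "ab": ["C"]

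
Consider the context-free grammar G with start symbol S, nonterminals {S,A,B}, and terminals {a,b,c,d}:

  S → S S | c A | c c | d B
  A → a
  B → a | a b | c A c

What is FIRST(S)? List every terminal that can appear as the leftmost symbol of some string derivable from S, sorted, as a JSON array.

FIRST sets, iterate to fixpoint:
round 1:
  A via A→a: +{a}
  B via B→a: +{a}
  B via B→c A c: +{c}
  S via S→c A: +{c}
  S via S→d B: +{d}
  S: {c,d}  A: {a}  B: {a,c}
round 2: (no change)
  S: {c,d}  A: {a}  B: {a,c}

FIRST(S) = ["c", "d"]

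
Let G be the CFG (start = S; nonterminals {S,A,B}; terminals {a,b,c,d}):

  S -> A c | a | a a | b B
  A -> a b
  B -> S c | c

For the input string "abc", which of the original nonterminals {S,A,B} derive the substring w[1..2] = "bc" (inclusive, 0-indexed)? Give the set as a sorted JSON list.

Convert to CNF:
  S -> A T2 | T0 T0 | T1 B | a
  A -> T0 T1
  B -> S T2 | c
  T0 -> a
  T1 -> b
  T2 -> c

CYK table (by increasing span), restricted to cells inside w[1..2]:
  T[1,1] 'b' = {T1}  orig:{}
  T[2,2] 'c' = {B,T2}  orig:{B}
  T[1,2] 'bc' = {S}

Original NTs in T[1,2] deriving "bc": ["S"]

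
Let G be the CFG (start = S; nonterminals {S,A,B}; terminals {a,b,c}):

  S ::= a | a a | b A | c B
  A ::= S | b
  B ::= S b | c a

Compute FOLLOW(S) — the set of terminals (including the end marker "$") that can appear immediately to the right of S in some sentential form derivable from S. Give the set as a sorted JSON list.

FIRST iteration:
round 1:
  A via A→b: +{b}
  B via B→c a: +{c}
  S via S→a: +{a}
  S via S→b A: +{b}
  S via S→c B: +{c}
  S: {a,b,c}  A: {b}  B: {c}
round 2:
  A via A→S: +{a,c}
  B via B→S b: +{a,b}
  S: {a,b,c}  A: {a,b,c}  B: {a,b,c}
round 3: (no change)
  S: {a,b,c}  A: {a,b,c}  B: {a,b,c}

FOLLOW iteration:
seed FOLLOW(S) with $
round 1:
  B→S b: FOLLOW(S) ⊇ FIRST(b) = {b}; new: +{b}
  S→b A: FOLLOW(A) ⊇ FOLLOW(S) ⊇ {$,b}; new: +{$,b}
  S→c B: FOLLOW(B) ⊇ FOLLOW(S) ⊇ {$,b}; new: +{$,b}
  FOLLOW[S]={$,b}  FOLLOW[A]={$,b}  FOLLOW[B]={$,b}
round 2: — fixpoint
  FOLLOW[S]={$,b}  FOLLOW[A]={$,b}  FOLLOW[B]={$,b}

FOLLOW(S) = ["$", "b"]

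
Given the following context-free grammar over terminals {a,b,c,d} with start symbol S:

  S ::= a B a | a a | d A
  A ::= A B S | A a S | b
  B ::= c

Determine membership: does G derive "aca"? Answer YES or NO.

CNF form of G:
  S -> T0 T0 | T0 X4 | T1 A
  A -> A X2 | A X3 | b
  B -> c
  T0 -> a
  T1 -> d
  X2 -> B S
  X3 -> T0 S
  X4 -> B T0

CYK table (by increasing span):
  T[0,0] 'a' = {T0}  orig:{}
  T[1,1] 'c' = {B}
  T[2,2] 'a' = {T0}  orig:{}
  T[0,1] 'ac' = ∅
  T[1,2] 'ca' = {X4}  orig:{}
  T[0,2] 'aca' = {S}

S ∈ T[0,2] ⇒ YES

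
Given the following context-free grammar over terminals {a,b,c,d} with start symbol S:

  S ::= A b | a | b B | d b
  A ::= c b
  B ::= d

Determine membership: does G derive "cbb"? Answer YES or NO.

Convert to CNF:
  S -> A T1 | T1 B | T2 T1 | a
  A -> T0 T1
  B -> d
  T0 -> c
  T1 -> b
  T2 -> d

CYK fill:
  [0..0]={T0}  "c"  orig:{}
  [1..1]={T1}  "b"  orig:{}
  [2..2]={T1}  "b"  orig:{}
  [0..1]={A}  "cb"
  [1..2]=∅  "bb"
  [0..2]={S}  "cbb"

S ∈ T[0,2] ⇒ YES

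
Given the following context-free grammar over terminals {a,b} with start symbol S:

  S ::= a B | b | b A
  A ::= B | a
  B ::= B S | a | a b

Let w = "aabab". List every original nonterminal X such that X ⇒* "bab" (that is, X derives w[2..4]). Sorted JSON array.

CNF form of G:
  S -> T0 B | T1 A | b
  A -> B S | T0 T1 | a
  B -> B S | T0 T1 | a
  T0 -> a
  T1 -> b

CYK fill (cells [i..j] with 2 ≤ i ≤ j ≤ 4 only):
  T[2,2] 'b' = {S,T1}  orig:{S}
  T[3,3] 'a' = {A,B,T0}  orig:{A,B}
  T[4,4] 'b' = {S,T1}  orig:{S}
  T[2,3] 'ba' = {S}
  T[3,4] 'ab' = {A,B}
  T[2,4] 'bab' = {S}

Original NTs in T[2,4] deriving "bab": ["S"]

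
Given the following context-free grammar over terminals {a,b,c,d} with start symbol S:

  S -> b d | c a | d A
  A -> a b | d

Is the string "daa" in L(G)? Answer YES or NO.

CNF form of G:
  S -> T1 T2 | T2 A | T3 T0
  A -> T0 T1 | d
  T0 -> a
  T1 -> b
  T2 -> d
  T3 -> c

CYK table (by increasing span):
  T[0,0] 'd' = {A,T2}  orig:{A}
  T[1,1] 'a' = {T0}  orig:{}
  T[2,2] 'a' = {T0}  orig:{}
  T[0,1] 'da' = ∅
  T[1,2] 'aa' = ∅
  T[0,2] 'daa' = ∅

S ∉ T[0,2] ⇒ NO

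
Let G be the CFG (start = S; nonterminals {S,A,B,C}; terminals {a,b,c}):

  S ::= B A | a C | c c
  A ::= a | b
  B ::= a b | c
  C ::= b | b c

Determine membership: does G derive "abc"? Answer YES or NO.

CNF form of G:
  S -> B A | T0 C | T2 T2
  A -> a | b
  B -> T0 T1 | c
  C -> T1 T2 | b
  T0 -> a
  T1 -> b
  T2 -> c

CYK table (by increasing span):
  [0..0]={A,T0}  "a"  orig:{A}
  [1..1]={A,C,T1}  "b"  orig:{A,C}
  [2..2]={B,T2}  "c"  orig:{B}
  [0..1]={B,S}  "ab"
  [1..2]={C}  "bc"
  [0..2]={S}  "abc"

S ∈ T[0,2] ⇒ YES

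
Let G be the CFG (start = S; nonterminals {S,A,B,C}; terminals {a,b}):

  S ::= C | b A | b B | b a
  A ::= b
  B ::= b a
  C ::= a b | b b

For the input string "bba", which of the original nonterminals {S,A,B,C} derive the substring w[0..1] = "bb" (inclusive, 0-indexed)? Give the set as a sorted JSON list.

Convert to CNF:
  S -> T0 A | T0 B | T0 T0 | T0 T1 | T1 T0
  A -> b
  B -> T0 T1
  C -> T0 T0 | T1 T0
  T0 -> b
  T1 -> a

CYK table (by increasing span), restricted to cells inside w[0..1]:
  cell(0,0) b: {A,T0}  orig:{A}
  cell(1,1) b: {A,T0}  orig:{A}
  cell(0,1) bb: {C,S}

Original NTs in T[0,1] deriving "bb": ["C", "S"]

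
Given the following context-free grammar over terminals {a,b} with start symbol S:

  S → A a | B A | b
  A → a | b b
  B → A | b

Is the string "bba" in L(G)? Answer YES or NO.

CNF form of G:
  S -> A T1 | B A | b
  A -> T0 T0 | a
  B -> T0 T0 | a | b
  T0 -> b
  T1 -> a

CYK fill:
  [0..0]={B,S,T0}  "b"  orig:{B,S}
  [1..1]={B,S,T0}  "b"  orig:{B,S}
  [2..2]={A,B,T1}  "a"  orig:{A,B}
  [0..1]={A,B}  "bb"
  [1..2]={S}  "ba"
  [0..2]={S}  "bba"

S ∈ T[0,2] ⇒ YES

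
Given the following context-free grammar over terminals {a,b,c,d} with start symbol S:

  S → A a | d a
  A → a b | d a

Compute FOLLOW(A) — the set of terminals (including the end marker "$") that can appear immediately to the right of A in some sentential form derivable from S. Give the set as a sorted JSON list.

FIRST iteration:
pass 1:
  A via A→a b: +{a}
  A via A→d a: +{d}
  S via S→A a: +{a,d}
  S: {a,d}  A: {a,d}
pass 2: (no change)
  S: {a,d}  A: {a,d}

FOLLOW iteration:
seed FOLLOW(S) with $
iter 1:
  S→A a: FOLLOW(A) ⊇ FIRST(a) = {a}; new: +{a}
  FOLLOW(S)={$}  FOLLOW(A)={a}
iter 2: (no change)
  FOLLOW(S)={$}  FOLLOW(A)={a}

FOLLOW(A) = ["a"]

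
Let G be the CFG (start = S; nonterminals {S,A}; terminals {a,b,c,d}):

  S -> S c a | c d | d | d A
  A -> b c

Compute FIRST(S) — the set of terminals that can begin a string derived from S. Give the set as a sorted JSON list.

FIRST sets, iterate to fixpoint:
pass 1:
  A via A→b c: +{b}
  S via S→c d: +{c}
  S via S→d: +{d}
  FIRST[S]={c,d}  FIRST[A]={b}
pass 2: (no change)
  FIRST[S]={c,d}  FIRST[A]={b}

FIRST(S) = ["c", "d"]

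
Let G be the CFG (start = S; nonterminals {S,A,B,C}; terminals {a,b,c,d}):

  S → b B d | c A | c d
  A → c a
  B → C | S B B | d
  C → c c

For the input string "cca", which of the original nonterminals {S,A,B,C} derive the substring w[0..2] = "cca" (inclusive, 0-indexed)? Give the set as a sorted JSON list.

Convert to CNF:
  S -> T0 A | T0 T3 | T2 X5
  A -> T0 T1
  B -> S X4 | T0 T0 | d
  C -> T0 T0
  T0 -> c
  T1 -> a
  T2 -> b
  T3 -> d
  X4 -> B B
  X5 -> B T3

CYK fill, restricted to cells inside w[0..2]:
  T[0,0] 'c' = {T0}  orig:{}
  T[1,1] 'c' = {T0}  orig:{}
  T[2,2] 'a' = {T1}  orig:{}
  T[0,1] 'cc' = {B,C}
  T[1,2] 'ca' = {A}
  T[0,2] 'cca' = {S}

Original NTs in T[0,2] deriving "cca": ["S"]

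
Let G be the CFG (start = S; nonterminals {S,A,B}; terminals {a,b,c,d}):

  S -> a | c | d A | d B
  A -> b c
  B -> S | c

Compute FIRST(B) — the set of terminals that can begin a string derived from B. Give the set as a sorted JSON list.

FIRST sets, iterate to fixpoint:
[1]
  A via A→b c: +{b}
  B via B→c: +{c}
  S via S→a: +{a}
  S via S→c: +{c}
  S via S→d A: +{d}
  S: {a,c,d}  A: {b}  B: {c}
[2]
  B via B→S: +{a,d}
  S: {a,c,d}  A: {b}  B: {a,c,d}
[3] (stable)
  S: {a,c,d}  A: {b}  B: {a,c,d}

FIRST(B) = ["a", "c", "d"]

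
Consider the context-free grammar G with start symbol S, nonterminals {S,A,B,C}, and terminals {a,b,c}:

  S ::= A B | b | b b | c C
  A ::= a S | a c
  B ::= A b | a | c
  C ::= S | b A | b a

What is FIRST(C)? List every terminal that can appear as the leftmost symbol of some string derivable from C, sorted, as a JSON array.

FIRST iteration:
pass 1:
  A via A→a S: +{a}
  B via B→A b: +{a}
  B via B→c: +{c}
  C via C→b A: +{b}
  S via S→A B: +{a}
  S via S→b: +{b}
  S via S→c C: +{c}
  S: {a,b,c}  A: {a}  B: {a,c}  C: {b}
pass 2:
  C via C→S: +{a,c}
  S: {a,b,c}  A: {a}  B: {a,c}  C: {a,b,c}
pass 3: (stable)
  S: {a,b,c}  A: {a}  B: {a,c}  C: {a,b,c}

FIRST(C) = ["a", "b", "c"]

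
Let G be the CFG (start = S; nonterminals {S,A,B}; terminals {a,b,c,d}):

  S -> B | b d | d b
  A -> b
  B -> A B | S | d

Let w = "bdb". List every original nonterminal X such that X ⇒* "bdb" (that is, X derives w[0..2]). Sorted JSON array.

CNF form of G:
  S -> A B | T0 T1 | T1 T0 | d
  A -> b
  B -> A B | T0 T1 | T1 T0 | d
  T0 -> b
  T1 -> d

CYK fill, restricted to cells inside w[0..2]:
  T[0,0] 'b' = {A,T0}  orig:{A}
  T[1,1] 'd' = {B,S,T1}  orig:{B,S}
  T[2,2] 'b' = {A,T0}  orig:{A}
  T[0,1] 'bd' = {B,S}
  T[1,2] 'db' = {B,S}
  T[0,2] 'bdb' = {B,S}

Original NTs in T[0,2] deriving "bdb": ["B", "S"]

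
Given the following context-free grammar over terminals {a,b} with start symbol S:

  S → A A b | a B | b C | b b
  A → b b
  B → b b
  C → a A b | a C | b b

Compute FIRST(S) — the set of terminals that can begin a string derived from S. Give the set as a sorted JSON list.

FIRST iteration:
iter 1:
  A via A→b b: +{b}
  B via B→b b: +{b}
  C via C→a A b: +{a}
  C via C→b b: +{b}
  S via S→A A b: +{b}
  S via S→a B: +{a}
  FIRST(S)={a,b}  FIRST(A)={b}  FIRST(B)={b}  FIRST(C)={a,b}
iter 2: (stable)
  FIRST(S)={a,b}  FIRST(A)={b}  FIRST(B)={b}  FIRST(C)={a,b}

FIRST(S) = ["a", "b"]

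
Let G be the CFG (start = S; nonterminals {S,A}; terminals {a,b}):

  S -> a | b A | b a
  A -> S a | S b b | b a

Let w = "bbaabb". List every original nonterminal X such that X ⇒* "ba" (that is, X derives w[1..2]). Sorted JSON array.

CNF form of G:
  S -> T1 A | T1 T0 | a
  A -> S T0 | S X2 | T1 T0
  T0 -> a
  T1 -> b
  X2 -> T1 T1

CYK table (by increasing span) (cells [i..j] with 1 ≤ i ≤ j ≤ 2 only):
  [1..1]={T1}  "b"  orig:{}
  [2..2]={S,T0}  "a"  orig:{S}
  [1..2]={A,S}  "ba"

Original NTs in T[1,2] deriving "ba": ["A", "S"]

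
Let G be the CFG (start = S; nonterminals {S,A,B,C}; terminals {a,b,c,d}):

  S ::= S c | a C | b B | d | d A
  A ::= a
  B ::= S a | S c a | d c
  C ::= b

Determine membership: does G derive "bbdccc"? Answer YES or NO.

CNF form of G:
  S -> S T1 | T0 C | T2 A | T3 B | d
  A -> a
  B -> S T0 | S X4 | T2 T1
  C -> b
  T0 -> a
  T1 -> c
  T2 -> d
  T3 -> b
  X4 -> T1 T0

Fill CYK table bottom-up:
  T[0,0] 'b' = {C,T3}  orig:{C}
  T[1,1] 'b' = {C,T3}  orig:{C}
  T[2,2] 'd' = {S,T2}  orig:{S}
  T[3,3] 'c' = {T1}  orig:{}
  T[4,4] 'c' = {T1}  orig:{}
  T[5,5] 'c' = {T1}  orig:{}
  T[0,1] 'bb' = ∅
  T[1,2] 'bd' = ∅
  T[2,3] 'dc' = {B,S}
  T[3,4] 'cc' = ∅
  T[4,5] 'cc' = ∅
  T[0,2] 'bbd' = ∅
  T[1,3] 'bdc' = {S}
  T[2,4] 'dcc' = {S}
  T[3,5] 'ccc' = ∅
  T[0,3] 'bbdc' = ∅
  T[1,4] 'bdcc' = {S}
  T[2,5] 'dccc' = {S}
  T[0,4] 'bbdcc' = ∅
  T[1,5] 'bdccc' = {S}
  T[0,5] 'bbdccc' = ∅

S ∉ T[0,5] ⇒ NO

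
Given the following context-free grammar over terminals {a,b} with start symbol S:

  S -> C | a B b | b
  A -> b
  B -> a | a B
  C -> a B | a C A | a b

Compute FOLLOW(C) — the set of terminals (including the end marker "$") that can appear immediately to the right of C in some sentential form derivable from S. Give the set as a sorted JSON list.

Compute FIRST by fixpoint:
pass 1:
  A via A→b: +{b}
  B via B→a: +{a}
  C via C→a B: +{a}
  S via S→C: +{a}
  S via S→b: +{b}
  FIRST[S]={a,b}  FIRST[A]={b}  FIRST[B]={a}  FIRST[C]={a}
pass 2: (no change)
  FIRST[S]={a,b}  FIRST[A]={b}  FIRST[B]={a}  FIRST[C]={a}

FOLLOW iteration:
initialize: $ ∈ FOLLOW(S)
pass 1:
  C→a C A: FOLLOW(C) ⊇ FIRST(A) = {b}; new: +{b}
  C→a C A: FOLLOW(A) ⊇ FOLLOW(C) ⊇ {b}; new: +{b}
  S→C: FOLLOW(C) ⊇ FOLLOW(S) ⊇ {$}; new: +{$}
  S→a B b: FOLLOW(B) ⊇ FIRST(b) = {b}; new: +{b}
  S: {$}  A: {b}  B: {b}  C: {$,b}
pass 2:
  C→a B: FOLLOW(B) ⊇ FOLLOW(C) ⊇ {$,b}; new: +{$}
  C→a C A: FOLLOW(A) ⊇ FOLLOW(C) ⊇ {$,b}; new: +{$}
  S: {$}  A: {$,b}  B: {$,b}  C: {$,b}
pass 3: (no change)
  S: {$}  A: {$,b}  B: {$,b}  C: {$,b}

FOLLOW(C) = ["$", "b"]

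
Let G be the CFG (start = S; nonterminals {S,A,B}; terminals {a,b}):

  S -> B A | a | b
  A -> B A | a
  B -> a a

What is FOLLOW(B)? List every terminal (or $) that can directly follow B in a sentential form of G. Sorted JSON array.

FIRST iteration:
[1]
  A via A→a: +{a}
  B via B→a a: +{a}
  S via S→B A: +{a}
  S via S→b: +{b}
  FIRST[S]={a,b}  FIRST[A]={a}  FIRST[B]={a}
[2] done
  FIRST[S]={a,b}  FIRST[A]={a}  FIRST[B]={a}

Compute FOLLOW by fixpoint:
seed FOLLOW(S) with $
pass 1:
  A→B A: FOLLOW(B) ⊇ FIRST(A) = {a}; new: +{a}
  S→B A: FOLLOW(A) ⊇ FOLLOW(S) ⊇ {$}; new: +{$}
  FOLLOW(S)={$}  FOLLOW(A)={$}  FOLLOW(B)={a}
pass 2: (no change)
  FOLLOW(S)={$}  FOLLOW(A)={$}  FOLLOW(B)={a}

FOLLOW(B) = ["a"]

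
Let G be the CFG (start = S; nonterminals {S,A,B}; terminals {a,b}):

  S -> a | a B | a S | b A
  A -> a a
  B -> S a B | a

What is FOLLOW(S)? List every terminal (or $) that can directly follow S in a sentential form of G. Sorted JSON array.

Compute FIRST by fixpoint:
[1]
  A via A→a a: +{a}
  B via B→a: +{a}
  S via S→a: +{a}
  S via S→b A: +{b}
  FIRST(S)={a,b}  FIRST(A)={a}  FIRST(B)={a}
[2]
  B via B→S a B: +{b}
  FIRST(S)={a,b}  FIRST(A)={a}  FIRST(B)={a,b}
[3] done
  FIRST(S)={a,b}  FIRST(A)={a}  FIRST(B)={a,b}

FOLLOW sets:
seed FOLLOW(S) with $
iter 1:
  B→S a B: FOLLOW(S) ⊇ FIRST(a) = {a}; new: +{a}
  S→a B: FOLLOW(B) ⊇ FOLLOW(S) ⊇ {$,a}; new: +{$,a}
  S→b A: FOLLOW(A) ⊇ FOLLOW(S) ⊇ {$,a}; new: +{$,a}
  S: {$,a}  A: {$,a}  B: {$,a}
iter 2: done
  S: {$,a}  A: {$,a}  B: {$,a}

FOLLOW(S) = ["$", "a"]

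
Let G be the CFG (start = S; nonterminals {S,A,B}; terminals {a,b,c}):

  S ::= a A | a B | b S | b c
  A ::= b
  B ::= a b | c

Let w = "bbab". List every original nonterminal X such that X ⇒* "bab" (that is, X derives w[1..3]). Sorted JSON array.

Convert to CNF:
  S -> T0 A | T0 B | T1 S | T1 T2
  A -> b
  B -> T0 T1 | c
  T0 -> a
  T1 -> b
  T2 -> c

Fill CYK table bottom-up, restricted to cells inside w[1..3]:
  [1..1]={A,T1}  "b"  orig:{A}
  [2..2]={T0}  "a"  orig:{}
  [3..3]={A,T1}  "b"  orig:{A}
  [1..2]=∅  "ba"
  [2..3]={B,S}  "ab"
  [1..3]={S}  "bab"

Original NTs in T[1,3] deriving "bab": ["S"]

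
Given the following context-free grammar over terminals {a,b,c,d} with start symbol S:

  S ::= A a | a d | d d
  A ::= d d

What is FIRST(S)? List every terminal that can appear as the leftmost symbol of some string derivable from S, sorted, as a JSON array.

FIRST sets, iterate to fixpoint:
round 1:
  A via A→d d: +{d}
  S via S→A a: +{d}
  S via S→a d: +{a}
  FIRST[S]={a,d}  FIRST[A]={d}
round 2: — fixpoint
  FIRST[S]={a,d}  FIRST[A]={d}

FIRST(S) = ["a", "d"]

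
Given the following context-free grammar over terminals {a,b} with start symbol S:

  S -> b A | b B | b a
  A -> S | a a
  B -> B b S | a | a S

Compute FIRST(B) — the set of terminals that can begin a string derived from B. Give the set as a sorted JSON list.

Compute FIRST by fixpoint:
[1]
  A via A→a a: +{a}
  B via B→a: +{a}
  S via S→b A: +{b}
  FIRST(S)={b}  FIRST(A)={a}  FIRST(B)={a}
[2]
  A via A→S: +{b}
  FIRST(S)={b}  FIRST(A)={a,b}  FIRST(B)={a}
[3] (no change)
  FIRST(S)={b}  FIRST(A)={a,b}  FIRST(B)={a}

FIRST(B) = ["a"]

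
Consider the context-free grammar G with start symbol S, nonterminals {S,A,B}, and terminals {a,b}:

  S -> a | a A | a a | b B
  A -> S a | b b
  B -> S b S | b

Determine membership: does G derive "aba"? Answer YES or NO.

CNF form of G:
  S -> T0 A | T0 T0 | T1 B | a
  A -> S T0 | T1 T1
  B -> S X2 | b
  T0 -> a
  T1 -> b
  X2 -> T1 S

Fill CYK table bottom-up:
  cell(0,0) a: {S,T0}  orig:{S}
  cell(1,1) b: {B,T1}  orig:{B}
  cell(2,2) a: {S,T0}  orig:{S}
  cell(0,1) ab: ∅
  cell(1,2) ba: {X2}  orig:{}
  cell(0,2) aba: {B}

S ∉ T[0,2] ⇒ NO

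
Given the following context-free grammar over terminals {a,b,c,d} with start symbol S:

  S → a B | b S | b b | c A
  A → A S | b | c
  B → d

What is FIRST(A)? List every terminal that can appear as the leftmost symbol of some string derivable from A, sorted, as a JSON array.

Compute FIRST by fixpoint:
[1]
  A via A→b: +{b}
  A via A→c: +{c}
  B via B→d: +{d}
  S via S→a B: +{a}
  S via S→b S: +{b}
  S via S→c A: +{c}
  S: {a,b,c}  A: {b,c}  B: {d}
[2] (no change)
  S: {a,b,c}  A: {b,c}  B: {d}

FIRST(A) = ["b", "c"]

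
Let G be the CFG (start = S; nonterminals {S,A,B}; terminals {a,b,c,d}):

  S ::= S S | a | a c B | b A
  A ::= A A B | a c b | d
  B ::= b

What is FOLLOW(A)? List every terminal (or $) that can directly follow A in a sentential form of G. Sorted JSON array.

FIRST iteration:
iter 1:
  A via A→a c b: +{a}
  A via A→d: +{d}
  B via B→b: +{b}
  S via S→a: +{a}
  S via S→b A: +{b}
  S: {a,b}  A: {a,d}  B: {b}
iter 2: (no change)
  S: {a,b}  A: {a,d}  B: {b}

FOLLOW iteration:
seed FOLLOW(S) with $
[1]
  A→A A B: FOLLOW(A) ⊇ FIRST(A) = {a,d}; new: +{a,d}
  A→A A B: FOLLOW(A) ⊇ FIRST(B) = {b}; new: +{b}
  A→A A B: FOLLOW(B) ⊇ FOLLOW(A) ⊇ {a,b,d}; new: +{a,b,d}
  S→S S: FOLLOW(S) ⊇ FIRST(S) = {a,b}; new: +{a,b}
  S→a c B: FOLLOW(B) ⊇ FOLLOW(S) ⊇ {$,a,b}; new: +{$}
  S→b A: FOLLOW(A) ⊇ FOLLOW(S) ⊇ {$,a,b}; new: +{$}
  FOLLOW[S]={$,a,b}  FOLLOW[A]={$,a,b,d}  FOLLOW[B]={$,a,b,d}
[2] (stable)
  FOLLOW[S]={$,a,b}  FOLLOW[A]={$,a,b,d}  FOLLOW[B]={$,a,b,d}

FOLLOW(A) = ["$", "a", "b", "d"]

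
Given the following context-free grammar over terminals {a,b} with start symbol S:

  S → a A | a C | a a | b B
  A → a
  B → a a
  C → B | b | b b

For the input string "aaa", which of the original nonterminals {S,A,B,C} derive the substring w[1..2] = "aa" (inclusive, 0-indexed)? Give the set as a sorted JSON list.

Convert to CNF:
  S -> T0 A | T0 C | T0 T0 | T1 B
  A -> a
  B -> T0 T0
  C -> T0 T0 | T1 T1 | b
  T0 -> a
  T1 -> b

CYK fill (cells [i..j] with 1 ≤ i ≤ j ≤ 2 only):
  cell(1,1) a: {A,T0}  orig:{A}
  cell(2,2) a: {A,T0}  orig:{A}
  cell(1,2) aa: {B,C,S}

Original NTs in T[1,2] deriving "aa": ["B", "C", "S"]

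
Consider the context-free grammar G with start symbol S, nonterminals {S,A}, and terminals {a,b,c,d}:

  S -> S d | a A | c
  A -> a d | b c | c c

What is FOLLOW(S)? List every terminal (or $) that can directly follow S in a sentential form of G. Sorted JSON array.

Compute FIRST by fixpoint:
round 1:
  A via A→a d: +{a}
  A via A→b c: +{b}
  A via A→c c: +{c}
  S via S→a A: +{a}
  S via S→c: +{c}
  FIRST(S)={a,c}  FIRST(A)={a,b,c}
round 2: — fixpoint
  FIRST(S)={a,c}  FIRST(A)={a,b,c}

Compute FOLLOW by fixpoint:
initialize: $ ∈ FOLLOW(S)
iter 1:
  S→S d: FOLLOW(S) ⊇ FIRST(d) = {d}; new: +{d}
  S→a A: FOLLOW(A) ⊇ FOLLOW(S) ⊇ {$,d}; new: +{$,d}
  S: {$,d}  A: {$,d}
iter 2: done
  S: {$,d}  A: {$,d}

FOLLOW(S) = ["$", "d"]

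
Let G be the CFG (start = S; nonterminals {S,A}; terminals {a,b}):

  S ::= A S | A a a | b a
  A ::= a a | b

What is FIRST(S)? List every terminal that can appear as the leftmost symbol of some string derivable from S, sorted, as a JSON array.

Compute FIRST by fixpoint:
[1]
  A via A→a a: +{a}
  A via A→b: +{b}
  S via S→A S: +{a,b}
  S: {a,b}  A: {a,b}
[2] — fixpoint
  S: {a,b}  A: {a,b}

FIRST(S) = ["a", "b"]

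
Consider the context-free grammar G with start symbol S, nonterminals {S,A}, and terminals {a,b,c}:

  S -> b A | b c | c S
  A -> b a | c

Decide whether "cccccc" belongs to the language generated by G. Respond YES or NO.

Convert to CNF:
  S -> T0 A | T0 T2 | T2 S
  A -> T0 T1 | c
  T0 -> b
  T1 -> a
  T2 -> c

Fill CYK table bottom-up:
  [0..0]={A,T2}  "c"  orig:{A}
  [1..1]={A,T2}  "c"  orig:{A}
  [2..2]={A,T2}  "c"  orig:{A}
  [3..3]={A,T2}  "c"  orig:{A}
  [4..4]={A,T2}  "c"  orig:{A}
  [5..5]={A,T2}  "c"  orig:{A}
  [0..1]=∅  "cc"
  [1..2]=∅  "cc"
  [2..3]=∅  "cc"
  [3..4]=∅  "cc"
  [4..5]=∅  "cc"
  [0..2]=∅  "ccc"
  [1..3]=∅  "ccc"
  [2..4]=∅  "ccc"
  [3..5]=∅  "ccc"
  [0..3]=∅  "cccc"
  [1..4]=∅  "cccc"
  [2..5]=∅  "cccc"
  [0..4]=∅  "ccccc"
  [1..5]=∅  "ccccc"
  [0..5]=∅  "cccccc"

S ∉ T[0,5] ⇒ NO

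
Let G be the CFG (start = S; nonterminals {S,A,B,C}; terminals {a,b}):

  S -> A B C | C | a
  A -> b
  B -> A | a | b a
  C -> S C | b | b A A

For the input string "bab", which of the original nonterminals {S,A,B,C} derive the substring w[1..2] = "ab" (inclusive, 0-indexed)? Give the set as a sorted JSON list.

Convert to CNF:
  S -> A X3 | S C | T0 X4 | a | b
  A -> b
  B -> T0 T1 | a | b
  C -> S C | T0 X2 | b
  T0 -> b
  T1 -> a
  X2 -> A A
  X3 -> B C
  X4 -> A A

CYK fill (cells [i..j] with 1 ≤ i ≤ j ≤ 2 only):
  [1..1]={B,S,T1}  "a"  orig:{B,S}
  [2..2]={A,B,C,S,T0}  "b"  orig:{A,B,C,S}
  [1..2]={C,S,X3}  "ab"  orig:{C,S}

Original NTs in T[1,2] deriving "ab": ["C", "S"]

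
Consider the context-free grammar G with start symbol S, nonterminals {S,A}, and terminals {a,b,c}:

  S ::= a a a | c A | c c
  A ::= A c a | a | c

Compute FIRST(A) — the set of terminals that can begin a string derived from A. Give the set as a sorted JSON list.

FIRST sets, iterate to fixpoint:
pass 1:
  A via A→a: +{a}
  A via A→c: +{c}
  S via S→a a a: +{a}
  S via S→c A: +{c}
  FIRST[S]={a,c}  FIRST[A]={a,c}
pass 2: done
  FIRST[S]={a,c}  FIRST[A]={a,c}

FIRST(A) = ["a", "c"]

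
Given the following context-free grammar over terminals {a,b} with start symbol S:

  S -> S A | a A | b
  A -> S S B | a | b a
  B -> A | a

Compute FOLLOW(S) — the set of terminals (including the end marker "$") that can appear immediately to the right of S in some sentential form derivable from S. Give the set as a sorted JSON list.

FIRST sets, iterate to fixpoint:
iter 1:
  A via A→a: +{a}
  A via A→b a: +{b}
  B via B→A: +{a,b}
  S via S→a A: +{a}
  S via S→b: +{b}
  FIRST[S]={a,b}  FIRST[A]={a,b}  FIRST[B]={a,b}
iter 2: — fixpoint
  FIRST[S]={a,b}  FIRST[A]={a,b}  FIRST[B]={a,b}

FOLLOW iteration:
FOLLOW(S) := {$}
iter 1:
  A→S S B: FOLLOW(S) ⊇ FIRST(S) = {a,b}; new: +{a,b}
  S→S A: FOLLOW(A) ⊇ FOLLOW(S) ⊇ {$,a,b}; new: +{$,a,b}
  S: {$,a,b}  A: {$,a,b}  B: {}
iter 2:
  A→S S B: FOLLOW(B) ⊇ FOLLOW(A) ⊇ {$,a,b}; new: +{$,a,b}
  S: {$,a,b}  A: {$,a,b}  B: {$,a,b}
iter 3: — fixpoint
  S: {$,a,b}  A: {$,a,b}  B: {$,a,b}

FOLLOW(S) = ["$", "a", "b"]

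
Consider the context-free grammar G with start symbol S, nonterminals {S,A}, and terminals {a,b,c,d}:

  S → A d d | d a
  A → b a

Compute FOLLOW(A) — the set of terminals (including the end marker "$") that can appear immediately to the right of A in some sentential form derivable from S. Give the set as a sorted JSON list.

Compute FIRST by fixpoint:
pass 1:
  A via A→b a: +{b}
  S via S→A d d: +{b}
  S via S→d a: +{d}
  FIRST[S]={b,d}  FIRST[A]={b}
pass 2: (stable)
  FIRST[S]={b,d}  FIRST[A]={b}

FOLLOW sets:
initialize: $ ∈ FOLLOW(S)
round 1:
  S→A d d: FOLLOW(A) ⊇ FIRST(d) = {d}; new: +{d}
  FOLLOW(S)={$}  FOLLOW(A)={d}
round 2: (stable)
  FOLLOW(S)={$}  FOLLOW(A)={d}

FOLLOW(A) = ["d"]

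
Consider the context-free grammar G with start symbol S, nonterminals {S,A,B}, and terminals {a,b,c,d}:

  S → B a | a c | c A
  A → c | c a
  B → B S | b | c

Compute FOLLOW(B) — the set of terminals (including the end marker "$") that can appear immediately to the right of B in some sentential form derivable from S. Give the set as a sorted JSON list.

FIRST sets, iterate to fixpoint:
pass 1:
  A via A→c: +{c}
  B via B→b: +{b}
  B via B→c: +{c}
  S via S→B a: +{b,c}
  S via S→a c: +{a}
  FIRST(S)={a,b,c}  FIRST(A)={c}  FIRST(B)={b,c}
pass 2: done
  FIRST(S)={a,b,c}  FIRST(A)={c}  FIRST(B)={b,c}

Compute FOLLOW by fixpoint:
seed FOLLOW(S) with $
[1]
  B→B S: FOLLOW(B) ⊇ FIRST(S) = {a,b,c}; new: +{a,b,c}
  B→B S: FOLLOW(S) ⊇ FOLLOW(B) ⊇ {a,b,c}; new: +{a,b,c}
  S→c A: FOLLOW(A) ⊇ FOLLOW(S) ⊇ {$,a,b,c}; new: +{$,a,b,c}
  FOLLOW[S]={$,a,b,c}  FOLLOW[A]={$,a,b,c}  FOLLOW[B]={a,b,c}
[2] done
  FOLLOW[S]={$,a,b,c}  FOLLOW[A]={$,a,b,c}  FOLLOW[B]={a,b,c}

FOLLOW(B) = ["a", "b", "c"]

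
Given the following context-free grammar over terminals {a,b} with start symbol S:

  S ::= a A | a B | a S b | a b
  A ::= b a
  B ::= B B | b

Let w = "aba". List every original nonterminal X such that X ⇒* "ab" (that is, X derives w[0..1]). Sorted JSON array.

CNF form of G:
  S -> T1 A | T1 B | T1 T0 | T1 X2
  A -> T0 T1
  B -> B B | b
  T0 -> b
  T1 -> a
  X2 -> S T0

CYK table (by increasing span) — only the sub-triangle for w[0..1]:
  [0..0]={T1}  "a"  orig:{}
  [1..1]={B,T0}  "b"  orig:{B}
  [0..1]={S}  "ab"

Original NTs in T[0,1] deriving "ab": ["S"]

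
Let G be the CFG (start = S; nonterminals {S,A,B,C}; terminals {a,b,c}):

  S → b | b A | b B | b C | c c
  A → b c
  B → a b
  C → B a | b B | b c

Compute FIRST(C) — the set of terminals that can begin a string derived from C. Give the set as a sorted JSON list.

Compute FIRST by fixpoint:
pass 1:
  A via A→b c: +{b}
  B via B→a b: +{a}
  C via C→B a: +{a}
  C via C→b B: +{b}
  S via S→b: +{b}
  S via S→c c: +{c}
  FIRST(S)={b,c}  FIRST(A)={b}  FIRST(B)={a}  FIRST(C)={a,b}
pass 2: done
  FIRST(S)={b,c}  FIRST(A)={b}  FIRST(B)={a}  FIRST(C)={a,b}

FIRST(C) = ["a", "b"]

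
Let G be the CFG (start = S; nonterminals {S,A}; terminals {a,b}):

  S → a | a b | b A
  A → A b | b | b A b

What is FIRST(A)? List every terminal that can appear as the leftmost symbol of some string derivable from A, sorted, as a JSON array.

FIRST iteration:
[1]
  A via A→b: +{b}
  S via S→a: +{a}
  S via S→b A: +{b}
  FIRST[S]={a,b}  FIRST[A]={b}
[2] (no change)
  FIRST[S]={a,b}  FIRST[A]={b}

FIRST(A) = ["b"]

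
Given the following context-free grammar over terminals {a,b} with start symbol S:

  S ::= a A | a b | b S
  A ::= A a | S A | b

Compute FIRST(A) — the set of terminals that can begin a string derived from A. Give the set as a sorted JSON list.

Compute FIRST by fixpoint:
round 1:
  A via A→b: +{b}
  S via S→a A: +{a}
  S via S→b S: +{b}
  S: {a,b}  A: {b}
round 2:
  A via A→S A: +{a}
  S: {a,b}  A: {a,b}
round 3: (stable)
  S: {a,b}  A: {a,b}

FIRST(A) = ["a", "b"]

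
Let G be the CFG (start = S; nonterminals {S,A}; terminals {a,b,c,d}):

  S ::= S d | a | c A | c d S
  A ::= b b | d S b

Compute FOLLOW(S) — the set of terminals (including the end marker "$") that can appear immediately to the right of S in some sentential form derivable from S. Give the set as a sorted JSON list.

FIRST iteration:
pass 1:
  A via A→b b: +{b}
  A via A→d S b: +{d}
  S via S→a: +{a}
  S via S→c A: +{c}
  FIRST[S]={a,c}  FIRST[A]={b,d}
pass 2: (stable)
  FIRST[S]={a,c}  FIRST[A]={b,d}

FOLLOW sets:
initialize: $ ∈ FOLLOW(S)
[1]
  A→d S b: FOLLOW(S) ⊇ FIRST(b) = {b}; new: +{b}
  S→S d: FOLLOW(S) ⊇ FIRST(d) = {d}; new: +{d}
  S→c A: FOLLOW(A) ⊇ FOLLOW(S) ⊇ {$,b,d}; new: +{$,b,d}
  S: {$,b,d}  A: {$,b,d}
[2] (no change)
  S: {$,b,d}  A: {$,b,d}

FOLLOW(S) = ["$", "b", "d"]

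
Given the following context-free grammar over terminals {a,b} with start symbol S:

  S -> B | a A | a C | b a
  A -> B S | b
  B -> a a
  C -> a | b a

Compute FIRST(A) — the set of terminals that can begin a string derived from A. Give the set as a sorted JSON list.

FIRST iteration:
iter 1:
  A via A→b: +{b}
  B via B→a a: +{a}
  C via C→a: +{a}
  C via C→b a: +{b}
  S via S→B: +{a}
  S via S→b a: +{b}
  S: {a,b}  A: {b}  B: {a}  C: {a,b}
iter 2:
  A via A→B S: +{a}
  S: {a,b}  A: {a,b}  B: {a}  C: {a,b}
iter 3: — fixpoint
  S: {a,b}  A: {a,b}  B: {a}  C: {a,b}

FIRST(A) = ["a", "b"]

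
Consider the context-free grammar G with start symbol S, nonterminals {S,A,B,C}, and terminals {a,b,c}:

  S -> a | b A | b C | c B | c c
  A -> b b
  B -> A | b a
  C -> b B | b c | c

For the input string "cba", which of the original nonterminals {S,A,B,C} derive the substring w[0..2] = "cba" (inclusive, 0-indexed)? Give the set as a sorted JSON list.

CNF form of G:
  S -> T0 A | T0 C | T2 B | T2 T2 | a
  A -> T0 T0
  B -> T0 T0 | T0 T1
  C -> T0 B | T0 T2 | c
  T0 -> b
  T1 -> a
  T2 -> c

CYK table (by increasing span) (cells [i..j] with 0 ≤ i ≤ j ≤ 2 only):
  T[0,0] 'c' = {C,T2}  orig:{C}
  T[1,1] 'b' = {T0}  orig:{}
  T[2,2] 'a' = {S,T1}  orig:{S}
  T[0,1] 'cb' = ∅
  T[1,2] 'ba' = {B}
  T[0,2] 'cba' = {S}

Original NTs in T[0,2] deriving "cba": ["S"]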